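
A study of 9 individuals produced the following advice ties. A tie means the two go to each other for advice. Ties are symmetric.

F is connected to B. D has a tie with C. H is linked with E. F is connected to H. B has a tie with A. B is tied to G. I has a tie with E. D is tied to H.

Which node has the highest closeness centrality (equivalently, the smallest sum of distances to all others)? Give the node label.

Farness (sum of distances to all others) for each node — A:26, B:19, C:27, D:20, E:20, F:16, G:26, H:15, I:27.
The smallest farness is 15, for H, so H has the highest closeness.

H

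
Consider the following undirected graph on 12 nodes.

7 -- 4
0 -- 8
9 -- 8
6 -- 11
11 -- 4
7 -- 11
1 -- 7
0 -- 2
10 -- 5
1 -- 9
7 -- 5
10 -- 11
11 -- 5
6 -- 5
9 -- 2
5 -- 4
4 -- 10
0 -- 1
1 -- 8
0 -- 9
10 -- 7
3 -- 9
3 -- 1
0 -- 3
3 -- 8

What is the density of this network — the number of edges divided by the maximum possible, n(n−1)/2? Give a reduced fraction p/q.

25/66

There are 25 edges and 12 nodes, so the maximum possible is C(12,2) = 66.
Density = 25/66.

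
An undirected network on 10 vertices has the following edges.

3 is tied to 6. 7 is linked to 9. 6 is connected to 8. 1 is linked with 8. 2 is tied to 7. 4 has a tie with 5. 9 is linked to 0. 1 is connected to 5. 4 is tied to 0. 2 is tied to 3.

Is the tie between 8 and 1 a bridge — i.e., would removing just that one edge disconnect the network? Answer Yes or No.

No

Even without that edge, 8 still reaches 1 via 8 – 6 – 3 – 2 – 7 – 9 – 0 – 4 – 5 – 1, so the network stays connected. Not a bridge.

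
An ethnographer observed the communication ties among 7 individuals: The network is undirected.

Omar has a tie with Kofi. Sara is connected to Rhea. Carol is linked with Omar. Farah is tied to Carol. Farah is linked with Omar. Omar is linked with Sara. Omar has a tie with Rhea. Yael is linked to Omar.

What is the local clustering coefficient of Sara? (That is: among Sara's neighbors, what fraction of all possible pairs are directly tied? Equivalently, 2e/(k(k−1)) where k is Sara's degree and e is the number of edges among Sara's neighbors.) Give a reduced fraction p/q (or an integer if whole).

1

Sara's neighbors: Omar and Rhea (k = 2).
Possible neighbor pairs: C(2,2) = 1. Edges among them: Omar–Rhea → e = 1.
Clustering(Sara) = 1/1.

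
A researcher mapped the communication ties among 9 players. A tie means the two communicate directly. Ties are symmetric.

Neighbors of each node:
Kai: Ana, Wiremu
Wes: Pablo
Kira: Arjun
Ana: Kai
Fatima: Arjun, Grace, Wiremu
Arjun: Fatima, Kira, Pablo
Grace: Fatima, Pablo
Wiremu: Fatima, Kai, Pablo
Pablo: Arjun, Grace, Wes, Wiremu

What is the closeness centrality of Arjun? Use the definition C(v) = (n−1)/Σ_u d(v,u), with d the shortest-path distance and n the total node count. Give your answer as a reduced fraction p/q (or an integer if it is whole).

Distances from Arjun: Ana:4, Fatima:1, Grace:2, Kai:3, Kira:1, Pablo:1, Wes:2, Wiremu:2. Sum = 16.
n = 9, so closeness = 8/16 = 1/2.

1/2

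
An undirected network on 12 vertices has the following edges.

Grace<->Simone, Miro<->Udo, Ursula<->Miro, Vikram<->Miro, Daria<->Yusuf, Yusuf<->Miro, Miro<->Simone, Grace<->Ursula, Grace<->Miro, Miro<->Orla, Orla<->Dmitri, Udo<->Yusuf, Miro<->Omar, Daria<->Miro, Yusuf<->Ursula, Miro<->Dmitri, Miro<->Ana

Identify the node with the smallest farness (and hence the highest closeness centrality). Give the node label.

Miro

Farness (sum of distances to all others) for each node — Ana:21, Daria:20, Dmitri:20, Grace:19, Miro:11, Omar:21, Orla:20, Simone:20, Udo:20, Ursula:19, Vikram:21, Yusuf:18.
The smallest farness is 11, for Miro, so Miro has the highest closeness.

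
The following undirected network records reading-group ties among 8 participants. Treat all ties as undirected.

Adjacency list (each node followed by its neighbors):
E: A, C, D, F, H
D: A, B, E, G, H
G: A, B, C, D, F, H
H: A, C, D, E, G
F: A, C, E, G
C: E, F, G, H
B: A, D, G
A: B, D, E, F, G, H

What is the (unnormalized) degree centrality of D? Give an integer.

5

D is directly tied to A, B, E, G, and H. That is 5 neighbors, so the degree of D is 5.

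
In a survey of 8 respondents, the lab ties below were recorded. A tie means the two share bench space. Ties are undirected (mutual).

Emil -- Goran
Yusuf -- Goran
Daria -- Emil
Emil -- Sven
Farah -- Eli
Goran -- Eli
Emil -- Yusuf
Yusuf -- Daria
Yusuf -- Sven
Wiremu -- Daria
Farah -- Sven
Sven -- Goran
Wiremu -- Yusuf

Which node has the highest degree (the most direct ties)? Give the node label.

Degrees — Daria:3, Eli:2, Emil:4, Farah:2, Goran:4, Sven:4, Wiremu:2, Yusuf:5.
The maximum is 5, attained only by Yusuf.

Yusuf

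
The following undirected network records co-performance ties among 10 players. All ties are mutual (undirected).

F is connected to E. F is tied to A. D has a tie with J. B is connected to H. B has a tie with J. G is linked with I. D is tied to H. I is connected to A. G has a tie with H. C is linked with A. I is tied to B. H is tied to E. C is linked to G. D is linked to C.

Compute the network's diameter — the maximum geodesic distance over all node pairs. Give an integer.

Eccentricity of each node (its greatest distance to any other): A:3, B:3, C:3, D:3, E:3, F:4, G:3, H:3, I:3, J:4.
The maximum eccentricity is 4, realized for instance by the pair F–J via F – E – H – B – J. So the diameter is 4.

4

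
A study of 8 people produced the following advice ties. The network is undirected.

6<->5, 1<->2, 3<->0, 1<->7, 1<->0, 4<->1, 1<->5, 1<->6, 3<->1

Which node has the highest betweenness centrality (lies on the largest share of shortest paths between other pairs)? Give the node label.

1

Unnormalized betweenness of each node: 0:0, 1:19, 2:0, 3:0, 4:0, 5:0, 6:0, 7:0.
1 has the largest value, 19, making it the main broker — the node through which the most shortest paths run.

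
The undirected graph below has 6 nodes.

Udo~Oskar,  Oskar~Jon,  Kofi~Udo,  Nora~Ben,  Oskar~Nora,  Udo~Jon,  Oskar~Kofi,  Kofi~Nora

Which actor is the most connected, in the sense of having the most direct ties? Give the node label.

Degrees — Ben:1, Jon:2, Kofi:3, Nora:3, Oskar:4, Udo:3.
The maximum is 4, attained only by Oskar.

Oskar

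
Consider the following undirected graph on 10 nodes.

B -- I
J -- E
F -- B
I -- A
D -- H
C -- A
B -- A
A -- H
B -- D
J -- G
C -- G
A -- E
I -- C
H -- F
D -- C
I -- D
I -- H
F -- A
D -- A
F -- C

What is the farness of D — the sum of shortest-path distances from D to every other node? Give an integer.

14

Distances from D: A:1, B:1, C:1, E:2, F:2, G:2, H:1, I:1, J:3.
Sum = 1 + 1 + 1 + 2 + 2 + 2 + 1 + 1 + 3 = 14.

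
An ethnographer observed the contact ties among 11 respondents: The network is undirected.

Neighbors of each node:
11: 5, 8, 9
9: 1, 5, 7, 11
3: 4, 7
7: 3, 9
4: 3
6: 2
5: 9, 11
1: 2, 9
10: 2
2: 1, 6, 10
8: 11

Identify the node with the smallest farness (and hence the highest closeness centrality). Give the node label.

9

Farness (sum of distances to all others) for each node — 1:22, 2:27, 3:31, 4:40, 5:26, 6:36, 7:24, 8:34, 9:19, 10:36, 11:25.
The smallest farness is 19, for 9, so 9 has the highest closeness.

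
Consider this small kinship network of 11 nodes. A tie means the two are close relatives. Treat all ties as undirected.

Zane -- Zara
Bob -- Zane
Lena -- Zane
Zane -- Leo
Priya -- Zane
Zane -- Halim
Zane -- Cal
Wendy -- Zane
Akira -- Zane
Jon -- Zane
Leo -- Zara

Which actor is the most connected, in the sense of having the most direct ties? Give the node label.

Zane

Degrees — Akira:1, Bob:1, Cal:1, Halim:1, Jon:1, Lena:1, Leo:2, Priya:1, Wendy:1, Zane:10, Zara:2.
The maximum is 10, attained only by Zane.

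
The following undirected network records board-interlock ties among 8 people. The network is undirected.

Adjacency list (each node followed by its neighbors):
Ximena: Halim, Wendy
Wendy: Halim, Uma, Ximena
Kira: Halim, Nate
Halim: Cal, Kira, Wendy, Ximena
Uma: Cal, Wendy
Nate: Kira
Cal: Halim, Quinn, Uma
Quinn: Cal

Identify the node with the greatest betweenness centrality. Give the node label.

Halim

Unnormalized betweenness of each node: Cal:15/2, Halim:13, Kira:6, Nate:0, Quinn:0, Uma:1, Wendy:5/2, Ximena:0.
Halim has the largest value, 13, making it the main broker — the node through which the most shortest paths run.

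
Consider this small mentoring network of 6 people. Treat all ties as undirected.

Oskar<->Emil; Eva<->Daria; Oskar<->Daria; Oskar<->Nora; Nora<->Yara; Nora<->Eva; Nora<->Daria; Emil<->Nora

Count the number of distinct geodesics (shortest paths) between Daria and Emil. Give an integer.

2

The shortest distance is 2. The length-2 paths are: Daria–Nora–Emil; Daria–Oskar–Emil.
That gives 2 distinct shortest paths.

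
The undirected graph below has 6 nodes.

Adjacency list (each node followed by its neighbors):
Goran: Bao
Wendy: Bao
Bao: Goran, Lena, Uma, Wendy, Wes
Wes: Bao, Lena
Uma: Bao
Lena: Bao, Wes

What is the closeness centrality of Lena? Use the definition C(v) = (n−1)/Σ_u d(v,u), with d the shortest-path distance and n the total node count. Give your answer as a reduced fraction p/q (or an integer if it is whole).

Distances from Lena: Bao:1, Goran:2, Uma:2, Wendy:2, Wes:1. Sum = 8.
n = 6, so closeness = 5/8.

5/8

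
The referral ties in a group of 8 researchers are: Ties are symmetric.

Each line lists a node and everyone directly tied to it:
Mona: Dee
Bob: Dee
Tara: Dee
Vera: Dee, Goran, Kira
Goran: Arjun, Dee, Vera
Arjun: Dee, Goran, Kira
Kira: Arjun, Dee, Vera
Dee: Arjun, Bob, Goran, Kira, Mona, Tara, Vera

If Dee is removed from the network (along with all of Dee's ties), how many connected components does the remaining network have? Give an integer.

4

Without Dee, the remaining ties split the others into: {Arjun, Goran, Kira, Vera}; {Mona}; {Bob}; {Tara}.
That's 4 separate components.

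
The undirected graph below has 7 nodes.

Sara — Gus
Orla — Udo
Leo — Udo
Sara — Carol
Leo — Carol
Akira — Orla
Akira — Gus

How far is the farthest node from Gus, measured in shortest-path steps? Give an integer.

Distances from Gus: Akira:1, Carol:2, Leo:3, Orla:2, Sara:1, Udo:3.
The largest is 3 (to Leo and Udo), so the eccentricity of Gus is 3.

3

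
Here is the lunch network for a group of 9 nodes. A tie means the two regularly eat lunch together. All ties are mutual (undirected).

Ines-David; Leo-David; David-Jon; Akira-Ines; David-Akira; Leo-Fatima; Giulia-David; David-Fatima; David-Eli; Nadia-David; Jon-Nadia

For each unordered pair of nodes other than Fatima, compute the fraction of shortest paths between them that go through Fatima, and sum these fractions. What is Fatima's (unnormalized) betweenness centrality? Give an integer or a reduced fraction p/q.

No shortest path between any pair of other nodes passes through Fatima.
Summing the contributions gives betweenness(Fatima) = 0.

0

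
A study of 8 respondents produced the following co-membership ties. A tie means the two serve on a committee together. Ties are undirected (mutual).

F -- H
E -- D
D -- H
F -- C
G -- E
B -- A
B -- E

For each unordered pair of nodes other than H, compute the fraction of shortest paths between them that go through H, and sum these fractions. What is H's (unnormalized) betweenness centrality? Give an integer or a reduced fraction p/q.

10

Pairs whose geodesics pass through H — F–A: 1; F–G: 1; F–D: 1; F–E: 1; F–B: 1; A–C: 1; C–G: 1; C–D: 1; C–E: 1; C–B: 1.
All other pairs contribute 0.
Summing the contributions gives betweenness(H) = 10.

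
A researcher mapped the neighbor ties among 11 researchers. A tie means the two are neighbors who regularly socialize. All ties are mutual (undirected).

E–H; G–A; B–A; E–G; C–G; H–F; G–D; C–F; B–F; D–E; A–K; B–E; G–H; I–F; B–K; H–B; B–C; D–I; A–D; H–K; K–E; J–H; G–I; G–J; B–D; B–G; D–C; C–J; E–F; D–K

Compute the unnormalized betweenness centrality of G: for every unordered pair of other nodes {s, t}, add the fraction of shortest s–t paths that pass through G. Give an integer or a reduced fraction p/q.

Pairs whose geodesics pass through G — J–I: 1; J–B: 1/3; J–D: 1/2; J–E: 1/2; J–A: 1; I–H: 1/2; I–B: 1/3; I–C: 1/3; I–E: 1/3; I–A: 1/2; H–C: 1/4; H–D: 1/4; H–A: 1/3; C–E: 1/4 … (+2 more pairs).
All other pairs contribute 0.
Summing the contributions gives betweenness(G) = 7.

7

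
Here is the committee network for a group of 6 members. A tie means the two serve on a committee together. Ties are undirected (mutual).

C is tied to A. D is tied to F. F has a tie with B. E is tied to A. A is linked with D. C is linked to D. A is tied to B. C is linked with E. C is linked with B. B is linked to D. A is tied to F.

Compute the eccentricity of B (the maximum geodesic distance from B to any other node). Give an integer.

2

Distances from B: A:1, C:1, D:1, E:2, F:1.
The largest is 2 (to E), so the eccentricity of B is 2.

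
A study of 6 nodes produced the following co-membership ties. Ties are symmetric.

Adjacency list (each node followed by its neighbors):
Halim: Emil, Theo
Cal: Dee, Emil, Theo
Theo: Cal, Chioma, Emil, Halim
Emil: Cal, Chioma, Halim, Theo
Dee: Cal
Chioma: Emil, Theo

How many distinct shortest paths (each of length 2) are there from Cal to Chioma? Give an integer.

2

The shortest distance is 2. The length-2 paths are: Cal–Theo–Chioma; Cal–Emil–Chioma.
That gives 2 distinct shortest paths.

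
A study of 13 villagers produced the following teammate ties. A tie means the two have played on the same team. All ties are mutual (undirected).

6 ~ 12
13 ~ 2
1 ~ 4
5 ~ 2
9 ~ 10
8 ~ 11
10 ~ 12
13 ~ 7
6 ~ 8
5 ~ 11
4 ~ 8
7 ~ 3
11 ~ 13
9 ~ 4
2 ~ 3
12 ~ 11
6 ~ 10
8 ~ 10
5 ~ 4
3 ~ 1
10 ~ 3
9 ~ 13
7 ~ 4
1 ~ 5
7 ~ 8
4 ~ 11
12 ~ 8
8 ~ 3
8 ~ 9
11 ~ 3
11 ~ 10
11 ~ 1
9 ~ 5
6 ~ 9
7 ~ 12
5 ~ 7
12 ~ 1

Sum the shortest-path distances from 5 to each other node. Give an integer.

Distances from 5: 1:1, 2:1, 3:2, 4:1, 6:2, 7:1, 8:2, 9:1, 10:2, 11:1, 12:2, 13:2.
Sum = 1 + 1 + 2 + 1 + 2 + 1 + 2 + 1 + 2 + 1 + 2 + 2 = 18.

18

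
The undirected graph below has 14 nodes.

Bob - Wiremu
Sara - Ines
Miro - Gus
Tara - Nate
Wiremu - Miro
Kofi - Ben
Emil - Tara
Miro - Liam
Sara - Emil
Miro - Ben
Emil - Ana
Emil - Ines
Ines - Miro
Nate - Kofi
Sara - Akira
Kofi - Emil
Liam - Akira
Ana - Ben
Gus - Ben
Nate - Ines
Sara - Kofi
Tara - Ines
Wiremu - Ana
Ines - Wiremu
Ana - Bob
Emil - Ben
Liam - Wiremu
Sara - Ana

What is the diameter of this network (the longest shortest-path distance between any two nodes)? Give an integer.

Eccentricity of each node (its greatest distance to any other): Akira:3, Ana:3, Ben:3, Bob:3, Emil:3, Gus:3, Ines:2, Kofi:3, Liam:3, Miro:2, Nate:3, Sara:3, Tara:3, Wiremu:3.
The maximum eccentricity is 3, realized for instance by the pair Kofi–Liam via Kofi – Ben – Miro – Liam. So the diameter is 3.

3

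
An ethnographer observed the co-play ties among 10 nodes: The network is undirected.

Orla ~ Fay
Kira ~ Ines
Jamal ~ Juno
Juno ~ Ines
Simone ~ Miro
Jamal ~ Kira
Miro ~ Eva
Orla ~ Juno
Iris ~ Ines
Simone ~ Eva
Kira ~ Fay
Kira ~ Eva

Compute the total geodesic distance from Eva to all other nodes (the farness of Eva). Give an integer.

Distances from Eva: Fay:2, Ines:2, Iris:3, Jamal:2, Juno:3, Kira:1, Miro:1, Orla:3, Simone:1.
Sum = 2 + 2 + 3 + 2 + 3 + 1 + 1 + 3 + 1 = 18.

18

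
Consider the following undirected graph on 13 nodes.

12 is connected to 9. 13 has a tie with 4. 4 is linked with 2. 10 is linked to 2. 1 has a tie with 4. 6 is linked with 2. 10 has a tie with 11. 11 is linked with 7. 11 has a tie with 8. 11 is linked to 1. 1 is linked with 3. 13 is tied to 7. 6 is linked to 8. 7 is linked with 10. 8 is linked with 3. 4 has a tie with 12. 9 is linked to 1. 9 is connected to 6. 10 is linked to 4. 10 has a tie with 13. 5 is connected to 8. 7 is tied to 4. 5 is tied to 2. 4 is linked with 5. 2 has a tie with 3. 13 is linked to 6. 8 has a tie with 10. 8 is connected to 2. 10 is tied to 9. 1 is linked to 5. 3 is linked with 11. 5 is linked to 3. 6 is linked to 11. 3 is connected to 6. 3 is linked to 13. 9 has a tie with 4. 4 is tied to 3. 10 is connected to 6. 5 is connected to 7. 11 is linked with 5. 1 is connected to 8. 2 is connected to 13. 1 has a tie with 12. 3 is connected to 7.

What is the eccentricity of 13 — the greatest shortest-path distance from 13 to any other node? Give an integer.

2

Distances from 13: 1:2, 2:1, 3:1, 4:1, 5:2, 6:1, 7:1, 8:2, 9:2, 10:1, 11:2, 12:2.
The largest is 2 (to 11, 1, 8, 5, 9, and 12), so the eccentricity of 13 is 2.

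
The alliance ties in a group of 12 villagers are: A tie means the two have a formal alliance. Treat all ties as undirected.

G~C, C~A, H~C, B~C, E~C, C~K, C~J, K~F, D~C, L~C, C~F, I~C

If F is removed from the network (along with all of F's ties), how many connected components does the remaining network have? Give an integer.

1

F's neighbors (C and K) remain reachable from one another through other ties, so the rest of the network stays in one piece.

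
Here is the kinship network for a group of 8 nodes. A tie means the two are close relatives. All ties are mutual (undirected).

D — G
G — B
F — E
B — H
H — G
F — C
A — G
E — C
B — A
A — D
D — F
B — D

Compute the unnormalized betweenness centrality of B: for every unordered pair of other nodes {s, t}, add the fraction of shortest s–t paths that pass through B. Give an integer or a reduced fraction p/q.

5/2

Pairs whose geodesics pass through B — A–H: 1/2; D–H: 1/2; H–C: 1/2; H–F: 1/2; H–E: 1/2.
All other pairs contribute 0.
Summing the contributions gives betweenness(B) = 5/2.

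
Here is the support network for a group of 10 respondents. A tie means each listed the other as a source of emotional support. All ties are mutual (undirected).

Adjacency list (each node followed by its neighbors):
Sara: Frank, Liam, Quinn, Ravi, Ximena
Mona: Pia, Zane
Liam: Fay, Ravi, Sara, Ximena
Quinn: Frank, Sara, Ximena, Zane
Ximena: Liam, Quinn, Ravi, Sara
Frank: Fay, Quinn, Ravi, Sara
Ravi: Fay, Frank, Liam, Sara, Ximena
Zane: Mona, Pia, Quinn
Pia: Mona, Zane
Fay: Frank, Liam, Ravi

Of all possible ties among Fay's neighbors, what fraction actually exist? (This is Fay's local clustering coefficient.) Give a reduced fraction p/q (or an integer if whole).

2/3

Fay's neighbors: Frank, Liam, and Ravi (k = 3).
Possible neighbor pairs: C(3,2) = 3. Edges among them: Frank–Ravi, Liam–Ravi → e = 2.
Clustering(Fay) = 2/3.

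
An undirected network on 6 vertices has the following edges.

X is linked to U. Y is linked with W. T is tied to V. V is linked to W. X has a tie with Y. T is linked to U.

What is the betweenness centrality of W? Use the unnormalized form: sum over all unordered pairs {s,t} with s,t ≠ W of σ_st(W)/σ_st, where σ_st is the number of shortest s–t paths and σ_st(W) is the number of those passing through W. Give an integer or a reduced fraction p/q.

2

Pairs whose geodesics pass through W — V–X: 1/2; V–Y: 1; T–Y: 1/2.
All other pairs contribute 0.
Summing the contributions gives betweenness(W) = 2.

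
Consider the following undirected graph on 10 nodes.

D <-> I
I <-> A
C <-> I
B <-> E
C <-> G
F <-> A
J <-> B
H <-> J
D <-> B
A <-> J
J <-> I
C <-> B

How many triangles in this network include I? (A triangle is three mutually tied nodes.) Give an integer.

1

I's neighbors: A, C, D, and J.
Neighbor pairs that are themselves tied: I–A–J. Each forms one triangle with I, for 1 in total.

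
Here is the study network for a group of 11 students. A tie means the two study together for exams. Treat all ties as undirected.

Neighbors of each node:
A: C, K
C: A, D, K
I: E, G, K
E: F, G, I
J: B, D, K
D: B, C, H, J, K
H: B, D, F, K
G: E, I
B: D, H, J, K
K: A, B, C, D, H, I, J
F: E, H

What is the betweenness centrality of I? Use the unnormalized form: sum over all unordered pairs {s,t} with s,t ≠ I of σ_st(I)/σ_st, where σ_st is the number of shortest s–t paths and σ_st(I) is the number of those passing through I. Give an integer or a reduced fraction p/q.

23/2

Pairs whose geodesics pass through I — K–E: 1; K–G: 1; H–G: 1/2; D–E: 1/2; D–G: 1; J–E: 1; J–G: 1; B–E: 1/2; B–G: 1; C–E: 1; C–G: 1; A–E: 1; A–G: 1.
All other pairs contribute 0.
Summing the contributions gives betweenness(I) = 23/2.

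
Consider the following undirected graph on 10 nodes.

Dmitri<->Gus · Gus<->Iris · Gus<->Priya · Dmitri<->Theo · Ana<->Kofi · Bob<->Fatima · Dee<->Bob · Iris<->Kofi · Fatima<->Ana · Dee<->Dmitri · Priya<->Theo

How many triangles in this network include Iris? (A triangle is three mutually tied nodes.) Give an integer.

0

Iris's neighbors are Gus and Kofi, but none of them are tied to each other, so no triangle contains Iris.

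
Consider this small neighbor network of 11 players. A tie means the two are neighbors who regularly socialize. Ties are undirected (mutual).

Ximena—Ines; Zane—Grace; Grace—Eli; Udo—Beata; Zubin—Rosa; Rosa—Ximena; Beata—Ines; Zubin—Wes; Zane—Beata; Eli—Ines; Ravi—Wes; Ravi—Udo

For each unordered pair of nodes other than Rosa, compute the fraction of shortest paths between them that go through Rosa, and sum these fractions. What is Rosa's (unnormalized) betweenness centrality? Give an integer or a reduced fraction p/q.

Pairs whose geodesics pass through Rosa — Ximena–Ravi: 1/2; Ximena–Wes: 1; Ximena–Zubin: 1; Ines–Wes: 1/2; Ines–Zubin: 1; Eli–Wes: 1/2; Eli–Zubin: 1; Grace–Zubin: 1; Zane–Zubin: 1/2; Beata–Zubin: 1/2.
All other pairs contribute 0.
Summing the contributions gives betweenness(Rosa) = 15/2.

15/2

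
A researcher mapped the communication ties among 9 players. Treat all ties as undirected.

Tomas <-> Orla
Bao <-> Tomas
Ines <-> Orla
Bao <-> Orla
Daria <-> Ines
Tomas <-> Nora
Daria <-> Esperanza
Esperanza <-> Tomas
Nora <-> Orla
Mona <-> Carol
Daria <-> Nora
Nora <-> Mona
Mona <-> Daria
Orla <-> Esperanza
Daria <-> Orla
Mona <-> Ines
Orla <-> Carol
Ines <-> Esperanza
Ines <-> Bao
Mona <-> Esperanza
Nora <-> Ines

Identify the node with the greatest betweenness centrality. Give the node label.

Unnormalized betweenness of each node: Bao:1/4, Carol:1/5, Daria:2/5, Esperanza:77/60, Ines:77/30, Mona:11/5, Nora:77/60, Orla:119/20, Tomas:13/15.
Orla has the largest value, 119/20, making it the main broker — the node through which the most shortest paths run.

Orla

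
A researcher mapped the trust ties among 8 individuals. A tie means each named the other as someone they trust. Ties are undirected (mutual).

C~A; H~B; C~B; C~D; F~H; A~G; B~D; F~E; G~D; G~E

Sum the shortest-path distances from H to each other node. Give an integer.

Distances from H: A:3, B:1, C:2, D:2, E:2, F:1, G:3.
Sum = 3 + 1 + 2 + 2 + 2 + 1 + 3 = 14.

14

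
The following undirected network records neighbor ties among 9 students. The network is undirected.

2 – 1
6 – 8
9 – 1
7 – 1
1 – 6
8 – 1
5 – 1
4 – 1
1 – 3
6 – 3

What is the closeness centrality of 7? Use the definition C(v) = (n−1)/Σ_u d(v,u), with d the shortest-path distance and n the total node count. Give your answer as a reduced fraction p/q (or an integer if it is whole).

Distances from 7: 1:1, 2:2, 3:2, 4:2, 5:2, 6:2, 8:2, 9:2. Sum = 15.
n = 9, so closeness = 8/15.

8/15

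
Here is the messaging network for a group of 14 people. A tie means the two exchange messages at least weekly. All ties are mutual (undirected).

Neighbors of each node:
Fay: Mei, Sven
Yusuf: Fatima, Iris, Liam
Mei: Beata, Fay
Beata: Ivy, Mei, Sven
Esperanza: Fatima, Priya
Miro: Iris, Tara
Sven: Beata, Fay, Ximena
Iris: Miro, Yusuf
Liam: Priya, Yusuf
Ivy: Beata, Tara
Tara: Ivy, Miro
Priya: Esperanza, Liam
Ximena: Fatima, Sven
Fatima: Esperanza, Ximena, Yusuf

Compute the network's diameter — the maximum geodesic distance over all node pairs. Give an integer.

6

Eccentricity of each node (its greatest distance to any other): Beata:5, Esperanza:5, Fatima:4, Fay:5, Iris:5, Ivy:6, Liam:6, Mei:6, Miro:5, Priya:6, Sven:4, Tara:5, Ximena:4, Yusuf:5.
The maximum eccentricity is 6, realized for instance by the pair Priya–Ivy via Priya – Liam – Yusuf – Iris – Miro – Tara – Ivy. So the diameter is 6.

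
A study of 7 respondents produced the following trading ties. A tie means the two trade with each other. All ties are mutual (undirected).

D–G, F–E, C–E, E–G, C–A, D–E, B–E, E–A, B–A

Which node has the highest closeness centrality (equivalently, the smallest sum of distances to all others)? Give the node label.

E

Farness (sum of distances to all others) for each node — A:9, B:10, C:10, D:10, E:6, F:11, G:10.
The smallest farness is 6, for E, so E has the highest closeness.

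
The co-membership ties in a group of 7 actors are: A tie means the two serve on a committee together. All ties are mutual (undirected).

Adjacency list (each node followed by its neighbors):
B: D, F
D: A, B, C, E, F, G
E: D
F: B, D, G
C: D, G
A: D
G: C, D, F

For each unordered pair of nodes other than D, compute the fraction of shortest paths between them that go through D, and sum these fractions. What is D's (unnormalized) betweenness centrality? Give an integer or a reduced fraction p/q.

Pairs whose geodesics pass through D — E–C: 1; E–F: 1; E–G: 1; E–A: 1; E–B: 1; C–F: 1/2; C–A: 1; C–B: 1; F–A: 1; G–A: 1; G–B: 1/2; A–B: 1.
All other pairs contribute 0.
Summing the contributions gives betweenness(D) = 11.

11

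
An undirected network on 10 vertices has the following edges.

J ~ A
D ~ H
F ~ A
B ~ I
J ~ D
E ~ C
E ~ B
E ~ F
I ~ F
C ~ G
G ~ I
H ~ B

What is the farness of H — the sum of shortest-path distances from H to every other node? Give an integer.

Distances from H: A:3, B:1, C:3, D:1, E:2, F:3, G:3, I:2, J:2.
Sum = 3 + 1 + 3 + 1 + 2 + 3 + 3 + 2 + 2 = 20.

20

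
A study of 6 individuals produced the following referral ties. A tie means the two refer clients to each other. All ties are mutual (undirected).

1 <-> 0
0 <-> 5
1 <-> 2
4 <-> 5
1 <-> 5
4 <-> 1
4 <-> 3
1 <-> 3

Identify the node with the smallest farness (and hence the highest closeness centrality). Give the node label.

Farness (sum of distances to all others) for each node — 0:8, 1:5, 2:9, 3:8, 4:7, 5:7.
The smallest farness is 5, for 1, so 1 has the highest closeness.

1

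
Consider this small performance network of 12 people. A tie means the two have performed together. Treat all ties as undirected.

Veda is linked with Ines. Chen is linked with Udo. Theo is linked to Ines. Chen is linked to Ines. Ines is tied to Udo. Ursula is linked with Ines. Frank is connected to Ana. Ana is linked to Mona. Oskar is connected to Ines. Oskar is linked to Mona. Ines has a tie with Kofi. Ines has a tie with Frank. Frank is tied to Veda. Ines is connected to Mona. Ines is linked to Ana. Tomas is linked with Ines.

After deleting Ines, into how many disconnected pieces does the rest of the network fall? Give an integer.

Without Ines, the remaining ties split the others into: {Kofi}; {Chen, Udo}; {Ana, Frank, Mona, Oskar, Veda}; {Ursula}; {Theo}; {Tomas}.
That's 6 separate components.

6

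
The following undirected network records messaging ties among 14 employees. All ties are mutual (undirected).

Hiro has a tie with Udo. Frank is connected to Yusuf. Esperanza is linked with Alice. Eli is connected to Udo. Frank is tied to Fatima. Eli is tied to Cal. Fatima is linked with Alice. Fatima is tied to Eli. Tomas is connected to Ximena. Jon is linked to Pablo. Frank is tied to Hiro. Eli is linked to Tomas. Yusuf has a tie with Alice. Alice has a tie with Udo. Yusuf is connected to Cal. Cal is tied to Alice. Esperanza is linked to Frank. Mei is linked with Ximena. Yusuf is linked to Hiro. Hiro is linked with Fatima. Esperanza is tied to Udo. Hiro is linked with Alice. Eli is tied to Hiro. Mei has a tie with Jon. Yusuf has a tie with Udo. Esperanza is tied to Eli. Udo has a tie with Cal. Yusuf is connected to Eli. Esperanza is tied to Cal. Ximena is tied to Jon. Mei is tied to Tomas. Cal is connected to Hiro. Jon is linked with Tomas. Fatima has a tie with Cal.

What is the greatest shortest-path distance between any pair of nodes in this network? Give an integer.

5

Eccentricity of each node (its greatest distance to any other): Alice:5, Cal:4, Eli:3, Esperanza:4, Fatima:4, Frank:5, Hiro:4, Jon:4, Mei:4, Pablo:5, Tomas:3, Udo:4, Ximena:4, Yusuf:4.
The maximum eccentricity is 5, realized for instance by the pair Pablo–Alice via Pablo – Jon – Tomas – Eli – Yusuf – Alice. So the diameter is 5.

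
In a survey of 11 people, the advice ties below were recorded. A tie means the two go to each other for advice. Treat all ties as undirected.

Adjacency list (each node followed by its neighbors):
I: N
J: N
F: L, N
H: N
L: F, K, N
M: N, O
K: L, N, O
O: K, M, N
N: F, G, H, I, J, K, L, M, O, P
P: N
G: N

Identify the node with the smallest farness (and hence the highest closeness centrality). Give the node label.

Farness (sum of distances to all others) for each node — F:18, G:19, H:19, I:19, J:19, K:17, L:17, M:18, N:10, O:17, P:19.
The smallest farness is 10, for N, so N has the highest closeness.

N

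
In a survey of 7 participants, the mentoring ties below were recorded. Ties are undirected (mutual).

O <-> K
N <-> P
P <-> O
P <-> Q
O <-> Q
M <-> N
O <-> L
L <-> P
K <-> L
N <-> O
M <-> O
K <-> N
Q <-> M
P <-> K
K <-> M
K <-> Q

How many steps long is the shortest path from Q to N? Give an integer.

One shortest route is Q – O – N, which uses 2 edges, and Q and N are not directly tied, so nothing shorter exists. So d(Q,N) = 2.

2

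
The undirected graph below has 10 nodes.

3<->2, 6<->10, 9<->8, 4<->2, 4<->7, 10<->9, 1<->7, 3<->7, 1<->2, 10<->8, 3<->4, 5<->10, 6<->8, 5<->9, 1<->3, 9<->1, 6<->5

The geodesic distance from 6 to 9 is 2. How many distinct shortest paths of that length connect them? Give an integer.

The shortest distance is 2. The length-2 paths are: 6–10–9; 6–8–9; 6–5–9.
That gives 3 distinct shortest paths.

3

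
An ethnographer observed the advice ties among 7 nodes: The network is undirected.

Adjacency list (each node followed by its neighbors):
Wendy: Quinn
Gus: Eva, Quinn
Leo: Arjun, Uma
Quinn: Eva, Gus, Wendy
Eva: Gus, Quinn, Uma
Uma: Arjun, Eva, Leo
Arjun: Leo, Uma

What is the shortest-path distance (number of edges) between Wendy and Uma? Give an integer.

3

One shortest route is Wendy – Quinn – Eva – Uma, which uses 3 edges, and at distance 2 from Wendy we only reach {Eva, Gus}, which does not include Uma. So d(Wendy,Uma) = 3.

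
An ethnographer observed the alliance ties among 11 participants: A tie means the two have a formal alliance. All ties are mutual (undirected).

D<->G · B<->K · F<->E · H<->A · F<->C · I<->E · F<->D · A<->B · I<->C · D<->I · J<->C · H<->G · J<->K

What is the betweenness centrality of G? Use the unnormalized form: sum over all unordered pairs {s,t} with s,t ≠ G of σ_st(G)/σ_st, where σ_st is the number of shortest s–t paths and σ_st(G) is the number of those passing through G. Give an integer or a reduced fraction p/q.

10

Pairs whose geodesics pass through G — D–H: 1; D–A: 1; D–B: 1; H–C: 2/2; H–F: 1; H–E: 2/2; H–I: 1; A–F: 1; A–E: 2/2; A–I: 1.
All other pairs contribute 0.
Summing the contributions gives betweenness(G) = 10.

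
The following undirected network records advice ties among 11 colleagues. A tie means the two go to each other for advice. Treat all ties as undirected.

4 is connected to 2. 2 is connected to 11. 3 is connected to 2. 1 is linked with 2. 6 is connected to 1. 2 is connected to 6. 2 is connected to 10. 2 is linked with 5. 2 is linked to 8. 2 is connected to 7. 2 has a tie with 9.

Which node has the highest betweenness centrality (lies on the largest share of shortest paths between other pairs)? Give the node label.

Unnormalized betweenness of each node: 1:0, 2:44, 3:0, 4:0, 5:0, 6:0, 7:0, 8:0, 9:0, 10:0, 11:0.
2 has the largest value, 44, making it the main broker — the node through which the most shortest paths run.

2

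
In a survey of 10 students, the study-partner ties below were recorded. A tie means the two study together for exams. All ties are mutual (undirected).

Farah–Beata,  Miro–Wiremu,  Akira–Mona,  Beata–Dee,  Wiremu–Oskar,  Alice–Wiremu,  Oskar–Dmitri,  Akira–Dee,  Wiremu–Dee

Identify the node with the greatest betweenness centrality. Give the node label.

Wiremu

Unnormalized betweenness of each node: Akira:8, Alice:0, Beata:8, Dee:24, Dmitri:0, Farah:0, Miro:0, Mona:0, Oskar:8, Wiremu:25.
Wiremu has the largest value, 25, making it the main broker — the node through which the most shortest paths run.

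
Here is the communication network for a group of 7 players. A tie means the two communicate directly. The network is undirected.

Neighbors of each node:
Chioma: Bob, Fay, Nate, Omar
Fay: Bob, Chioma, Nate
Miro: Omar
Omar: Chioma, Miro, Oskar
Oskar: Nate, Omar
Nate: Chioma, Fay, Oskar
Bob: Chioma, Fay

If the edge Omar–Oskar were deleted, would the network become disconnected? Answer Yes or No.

No

Even without that edge, Omar still reaches Oskar via Omar – Chioma – Nate – Oskar, so the network stays connected. Not a bridge.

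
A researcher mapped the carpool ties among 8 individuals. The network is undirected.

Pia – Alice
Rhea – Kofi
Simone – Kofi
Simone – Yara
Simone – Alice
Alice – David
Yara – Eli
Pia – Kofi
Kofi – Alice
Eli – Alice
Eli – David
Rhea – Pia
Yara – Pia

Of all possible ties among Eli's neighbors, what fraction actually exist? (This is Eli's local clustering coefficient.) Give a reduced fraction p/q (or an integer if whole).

1/3

Eli's neighbors: Alice, David, and Yara (k = 3).
Possible neighbor pairs: C(3,2) = 3. Edges among them: Alice–David → e = 1.
Clustering(Eli) = 1/3.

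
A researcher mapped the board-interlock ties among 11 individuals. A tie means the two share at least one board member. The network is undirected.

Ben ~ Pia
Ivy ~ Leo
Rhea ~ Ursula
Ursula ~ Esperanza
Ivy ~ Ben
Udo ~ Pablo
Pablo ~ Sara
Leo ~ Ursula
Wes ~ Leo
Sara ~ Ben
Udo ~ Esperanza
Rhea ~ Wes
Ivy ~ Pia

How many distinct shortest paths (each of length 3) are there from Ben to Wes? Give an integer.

The shortest distance is 3, and the only length-3 path is Ben–Ivy–Leo–Wes. So there is exactly 1 shortest path.

1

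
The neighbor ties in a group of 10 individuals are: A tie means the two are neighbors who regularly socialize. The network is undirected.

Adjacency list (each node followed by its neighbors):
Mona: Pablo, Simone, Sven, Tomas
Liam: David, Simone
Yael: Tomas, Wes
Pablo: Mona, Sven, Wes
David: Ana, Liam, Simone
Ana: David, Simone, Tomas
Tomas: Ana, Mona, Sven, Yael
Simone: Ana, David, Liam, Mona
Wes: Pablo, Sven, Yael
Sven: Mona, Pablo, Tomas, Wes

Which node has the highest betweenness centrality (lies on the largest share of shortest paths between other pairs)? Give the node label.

Unnormalized betweenness of each node: Ana:16/3, David:7/6, Liam:0, Mona:65/6, Pablo:7/4, Simone:29/3, Sven:23/6, Tomas:29/3, Wes:3/2, Yael:5/4.
Mona has the largest value, 65/6, making it the main broker — the node through which the most shortest paths run.

Mona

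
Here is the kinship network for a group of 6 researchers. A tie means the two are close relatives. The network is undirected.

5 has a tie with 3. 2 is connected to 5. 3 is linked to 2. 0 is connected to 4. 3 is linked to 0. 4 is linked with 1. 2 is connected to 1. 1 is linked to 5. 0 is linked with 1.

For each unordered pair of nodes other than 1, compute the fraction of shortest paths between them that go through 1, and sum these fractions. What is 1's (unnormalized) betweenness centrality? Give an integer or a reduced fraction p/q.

Pairs whose geodesics pass through 1 — 5–0: 1/2; 5–4: 1; 2–0: 1/2; 2–4: 1.
All other pairs contribute 0.
Summing the contributions gives betweenness(1) = 3.

3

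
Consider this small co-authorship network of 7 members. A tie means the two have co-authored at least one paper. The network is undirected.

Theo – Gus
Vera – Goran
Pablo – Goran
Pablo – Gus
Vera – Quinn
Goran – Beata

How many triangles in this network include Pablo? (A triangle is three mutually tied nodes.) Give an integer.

Pablo's neighbors are Goran and Gus, but none of them are tied to each other, so no triangle contains Pablo.

0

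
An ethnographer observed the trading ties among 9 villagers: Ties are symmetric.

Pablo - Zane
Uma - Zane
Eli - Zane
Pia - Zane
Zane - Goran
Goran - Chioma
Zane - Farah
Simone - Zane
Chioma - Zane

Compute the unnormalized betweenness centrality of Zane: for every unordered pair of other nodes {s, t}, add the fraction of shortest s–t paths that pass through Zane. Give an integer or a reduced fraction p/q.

27

Pairs whose geodesics pass through Zane — Farah–Uma: 1; Farah–Goran: 1; Farah–Pablo: 1; Farah–Chioma: 1; Farah–Simone: 1; Farah–Eli: 1; Farah–Pia: 1; Uma–Goran: 1; Uma–Pablo: 1; Uma–Chioma: 1; Uma–Simone: 1; Uma–Eli: 1; Uma–Pia: 1; Goran–Pablo: 1 … (+13 more pairs).
All other pairs contribute 0.
Summing the contributions gives betweenness(Zane) = 27.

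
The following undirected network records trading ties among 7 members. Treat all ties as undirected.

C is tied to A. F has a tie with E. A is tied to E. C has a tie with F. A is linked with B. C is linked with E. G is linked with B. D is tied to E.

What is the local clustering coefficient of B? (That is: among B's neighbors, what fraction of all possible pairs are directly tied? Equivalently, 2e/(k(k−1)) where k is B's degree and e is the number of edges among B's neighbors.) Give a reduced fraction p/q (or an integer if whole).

0

B's neighbors: A and G (k = 2).
Possible neighbor pairs: C(2,2) = 1. Edges among them: none → e = 0.
Clustering(B) = 0/1.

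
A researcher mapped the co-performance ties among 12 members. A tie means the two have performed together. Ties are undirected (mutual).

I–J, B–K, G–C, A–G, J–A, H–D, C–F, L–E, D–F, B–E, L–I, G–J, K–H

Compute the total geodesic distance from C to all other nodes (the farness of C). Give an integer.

Distances from C: A:2, B:5, D:2, E:5, F:1, G:1, H:3, I:3, J:2, K:4, L:4.
Sum = 2 + 5 + 2 + 5 + 1 + 1 + 3 + 3 + 2 + 4 + 4 = 32.

32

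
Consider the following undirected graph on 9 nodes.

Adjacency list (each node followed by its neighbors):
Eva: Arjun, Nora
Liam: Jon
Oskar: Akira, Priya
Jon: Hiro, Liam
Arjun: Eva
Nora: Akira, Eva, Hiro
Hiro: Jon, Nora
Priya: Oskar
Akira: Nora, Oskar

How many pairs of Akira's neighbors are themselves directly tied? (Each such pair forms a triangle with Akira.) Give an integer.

Akira's neighbors are Nora and Oskar, but none of them are tied to each other, so no triangle contains Akira.

0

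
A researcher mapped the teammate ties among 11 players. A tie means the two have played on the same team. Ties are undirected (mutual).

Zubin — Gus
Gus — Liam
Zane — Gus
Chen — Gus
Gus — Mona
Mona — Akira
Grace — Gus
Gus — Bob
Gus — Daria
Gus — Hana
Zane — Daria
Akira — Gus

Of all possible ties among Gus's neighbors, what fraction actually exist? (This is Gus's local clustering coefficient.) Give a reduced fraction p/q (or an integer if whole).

Gus's neighbors: Akira, Bob, Chen, Daria, Grace, Hana, Liam, Mona, Zane, and Zubin (k = 10).
Possible neighbor pairs: C(10,2) = 45. Edges among them: Akira–Mona, Daria–Zane → e = 2.
Clustering(Gus) = 2/45.

2/45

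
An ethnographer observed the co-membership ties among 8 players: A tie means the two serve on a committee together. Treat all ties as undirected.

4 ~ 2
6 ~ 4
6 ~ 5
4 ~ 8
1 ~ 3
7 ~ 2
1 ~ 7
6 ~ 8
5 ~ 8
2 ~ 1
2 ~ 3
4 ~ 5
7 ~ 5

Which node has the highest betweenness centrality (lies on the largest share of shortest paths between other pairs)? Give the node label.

Unnormalized betweenness of each node: 1:5/6, 2:20/3, 3:0, 4:35/6, 5:7/2, 6:0, 7:19/6, 8:0.
2 has the largest value, 20/3, making it the main broker — the node through which the most shortest paths run.

2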